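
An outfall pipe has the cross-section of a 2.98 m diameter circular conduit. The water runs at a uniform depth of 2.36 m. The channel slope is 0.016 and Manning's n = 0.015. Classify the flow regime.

supercritical

For a circular section of diameter D = 2.98 m at depth y = 2.36 m, the central angle is θ = 2 arccos(1 − 2y/D) = 4.389 rad. Then A = (D²/8)(θ − sin θ) = 5.924 m² and P = Dθ/2 = 6.539 m.
Hydraulic radius R = A/P = 5.924/6.539 = 0.9059 m.
V = (1/n) R^(2/3) √S = (1/0.015) × 0.9059^(2/3) × √0.016 = 7.895 m/s. Hydraulic depth D_h = A/T = 5.924/2.419 = 2.449 m.
Froude number Fr = V/√(g·D_h) = 7.895/√(9.81×2.449) = 1.61, which is greater than 1, so the flow is supercritical.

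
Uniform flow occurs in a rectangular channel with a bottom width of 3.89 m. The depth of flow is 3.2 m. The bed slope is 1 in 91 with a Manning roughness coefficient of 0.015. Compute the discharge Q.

Q = 98.8 m³/s

Flow area A = b·y = 3.89 × 3.2 = 12.45 m². Wetted perimeter P = b + 2y = 3.89 + 2×3.2 = 10.29 m.
Hydraulic radius R = A/P = 12.45/10.29 = 1.21 m.
Manning's equation: Q = (1/n) A R^(2/3) S^(1/2) = (1/0.015) × 12.45 × 1.21^(2/3) × 0.01099^(1/2) = 98.8 m³/s.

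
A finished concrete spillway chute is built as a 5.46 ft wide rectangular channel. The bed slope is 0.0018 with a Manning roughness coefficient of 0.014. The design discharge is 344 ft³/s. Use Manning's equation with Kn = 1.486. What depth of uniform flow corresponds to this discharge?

y_n = 8.61 ft

Manning's equation rearranged: A R^(2/3) = nQ / (1.486·√S) = 0.014 × 344 / (1.486 × √0.0018) = 76.39.
At y = 7.09 ft: A R^(2/3) = 60.86 — too small.
At y = 8.61 ft: A R^(2/3) = 76.42 — matches.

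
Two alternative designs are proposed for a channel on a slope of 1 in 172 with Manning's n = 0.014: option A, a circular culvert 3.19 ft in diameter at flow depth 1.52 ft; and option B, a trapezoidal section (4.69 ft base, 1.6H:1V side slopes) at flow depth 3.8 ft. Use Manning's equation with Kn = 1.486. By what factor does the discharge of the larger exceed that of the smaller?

Channel A: For a circular section of diameter D = 3.19 ft at depth y = 1.52 ft, the central angle is θ = 2 arccos(1 − 2y/D) = 3.048 rad. Then A = (D²/8)(θ − sin θ) = 3.757 ft² and P = Dθ/2 = 4.861 ft. Hydraulic radius R = A/P = 3.757/4.861 = 0.7729 ft. Q_A = (1.486/0.014)·3.757·0.7729^(2/3)·√0.005814 = 25.61 ft³/s.
Channel B: With bottom width b = 4.69 ft and side slope z = 1.6: A = (b + zy)y = (4.69 + 1.6×3.8)×3.8 = 40.93 ft²; P = b + 2y√(1+z²) = 4.69 + 2×3.8×1.887 = 19.03 ft. Hydraulic radius R = A/P = 40.93/19.03 = 2.151 ft. Q_B = (1.486/0.014)·40.93·2.151^(2/3)·√0.005814 = 551.9 ft³/s.
The larger discharge is 551.9 ft³/s and the smaller is 25.61 ft³/s; the ratio is 21.6.

21.6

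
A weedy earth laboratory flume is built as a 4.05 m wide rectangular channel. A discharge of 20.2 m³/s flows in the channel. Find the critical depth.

For a rectangular channel, critical depth y_c = (q²/g)^(1/3) where q = Q/b = 20.2/4.05 = 4.988 m²/s.
So y_c = (4.988²/9.81)^(1/3) = 1.36 m.

y_c = 1.36 m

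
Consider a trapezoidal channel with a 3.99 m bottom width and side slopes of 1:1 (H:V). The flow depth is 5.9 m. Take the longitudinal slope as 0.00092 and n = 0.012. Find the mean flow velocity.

V = 5.05 m/s

With bottom width b = 3.99 m and side slope z = 1: A = (b + zy)y = (3.99 + 1×5.9)×5.9 = 58.35 m²; P = b + 2y√(1+z²) = 3.99 + 2×5.9×1.414 = 20.68 m.
Hydraulic radius R = A/P = 58.35/20.68 = 2.822 m.
From Manning's equation, V = (1/n) R^(2/3) S^(1/2) = (1/0.012) × 2.822^(2/3) × 0.00092^(1/2) = 5.05 m/s.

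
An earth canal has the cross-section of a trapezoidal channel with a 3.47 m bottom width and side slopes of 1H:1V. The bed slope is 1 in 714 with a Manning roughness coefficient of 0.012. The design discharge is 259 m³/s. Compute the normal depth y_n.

y_n = 5.21 m

Manning's equation rearranged: A R^(2/3) = nQ / (1·√S) = 0.012 × 259 / (√0.001401) = 83.05.
Try y = 3.62 m: A R^(2/3) = 38.99 — too small.
Try y = 5.73 m: A R^(2/3) = 101.7 — too large.
Try y = 5.21 m: A R^(2/3) = 82.94 — matches.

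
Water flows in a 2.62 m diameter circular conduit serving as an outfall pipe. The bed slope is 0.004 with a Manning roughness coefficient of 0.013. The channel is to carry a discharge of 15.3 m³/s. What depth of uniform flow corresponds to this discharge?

Manning's equation rearranged: A R^(2/3) = nQ / (1·√S) = 0.013 × 15.3 / (√0.004) = 3.145.
Trying y = 1.5 m: A R^(2/3) = 2.54 — too small.
Trying y = 2.14 m: A R^(2/3) = 4.053 — too large.
Trying y = 1.73 m: A R^(2/3) = 3.145 — matches.

y_n = 1.73 m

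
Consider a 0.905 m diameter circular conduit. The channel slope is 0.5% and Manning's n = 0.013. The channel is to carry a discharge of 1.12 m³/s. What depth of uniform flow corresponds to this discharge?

Manning's equation rearranged: A R^(2/3) = nQ / (1·√S) = 0.013 × 1.12 / (√0.005) = 0.2059.
Try y = 0.538 m: A R^(2/3) = 0.1582 — low.
Try y = 0.791 m: A R^(2/3) = 0.2508 — high.
Try y = 0.648 m: A R^(2/3) = 0.2059 — close enough.

y_n = 0.648 m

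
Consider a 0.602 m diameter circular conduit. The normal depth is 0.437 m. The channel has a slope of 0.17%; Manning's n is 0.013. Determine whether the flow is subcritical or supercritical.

For a circular section of diameter D = 0.602 m at depth y = 0.437 m, the central angle is θ = 2 arccos(1 − 2y/D) = 4.079 rad. Then A = (D²/8)(θ − sin θ) = 0.2213 m² and P = Dθ/2 = 1.228 m.
Hydraulic radius R = A/P = 0.2213/1.228 = 0.1802 m.
V = (1/n) R^(2/3) √S = (1/0.013) × 0.1802^(2/3) × √0.0017 = 1.012 m/s. Hydraulic depth D_h = A/T = 0.2213/0.537 = 0.4121 m.
Froude number Fr = V/√(g·D_h) = 1.012/√(9.81×0.4121) = 0.503, which is less than 1, so the flow is subcritical.

subcritical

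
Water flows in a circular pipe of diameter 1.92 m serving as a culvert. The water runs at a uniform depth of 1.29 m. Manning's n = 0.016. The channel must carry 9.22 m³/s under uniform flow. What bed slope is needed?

S = 0.011

For a circular section of diameter D = 1.92 m at depth y = 1.29 m, the central angle is θ = 2 arccos(1 − 2y/D) = 3.843 rad. Then A = (D²/8)(θ − sin θ) = 2.069 m² and P = Dθ/2 = 3.69 m.
Hydraulic radius R = A/P = 2.069/3.69 = 0.5606 m.
From Manning's equation, S = [nQ / (1 A R^(2/3))]² = [0.016 × 9.22 / (1 × 2.069 × 0.5606^(2/3))]² = 0.011.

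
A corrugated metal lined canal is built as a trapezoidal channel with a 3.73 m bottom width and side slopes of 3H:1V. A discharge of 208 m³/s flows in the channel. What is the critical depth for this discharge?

y_c = 3.4 m

At critical depth, Q² T / (g A³) = 1, i.e. A³/T = Q²/g = 208²/9.81 = 4410.
Try y = 2.38 m: A³/T = 961.4 — low.
Try y = 4.25 m: A³/T = 11750 — high.
Try y = 3.4 m: A³/T = 4403 — matches.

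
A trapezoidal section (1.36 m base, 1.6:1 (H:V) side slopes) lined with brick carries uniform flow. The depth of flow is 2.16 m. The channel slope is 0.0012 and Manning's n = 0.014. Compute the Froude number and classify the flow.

subcritical

With bottom width b = 1.36 m and side slope z = 1.6: A = (b + zy)y = (1.36 + 1.6×2.16)×2.16 = 10.4 m²; P = b + 2y√(1+z²) = 1.36 + 2×2.16×1.887 = 9.511 m.
Hydraulic radius R = A/P = 10.4/9.511 = 1.094 m.
V = (1/n) R^(2/3) √S = (1/0.014) × 1.094^(2/3) × √0.0012 = 2.627 m/s. Hydraulic depth D_h = A/T = 10.4/8.272 = 1.258 m.
Froude number Fr = V/√(g·D_h) = 2.627/√(9.81×1.258) = 0.748, which is less than 1, so the flow is subcritical.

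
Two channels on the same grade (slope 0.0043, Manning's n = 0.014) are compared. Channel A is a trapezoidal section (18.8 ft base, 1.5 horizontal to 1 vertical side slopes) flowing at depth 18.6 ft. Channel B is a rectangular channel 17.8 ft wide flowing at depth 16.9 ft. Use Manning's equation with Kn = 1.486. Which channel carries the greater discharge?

channel A

Channel A: With bottom width b = 18.8 ft and side slope z = 1.5: A = (b + zy)y = (18.8 + 1.5×18.6)×18.6 = 868.6 ft²; P = b + 2y√(1+z²) = 18.8 + 2×18.6×1.803 = 85.86 ft. Hydraulic radius R = A/P = 868.6/85.86 = 10.12 ft. Q_A = (1.486/0.014)·868.6·10.12^(2/3)·√0.0043 = 28280 ft³/s.
Channel B: Flow area A = b·y = 17.8 × 16.9 = 300.8 ft². Wetted perimeter P = b + 2y = 17.8 + 2×16.9 = 51.6 ft. Hydraulic radius R = A/P = 300.8/51.6 = 5.83 ft. Q_B = (1.486/0.014)·300.8·5.83^(2/3)·√0.0043 = 6782 ft³/s.
Q_A = 28280 ft³/s vs Q_B = 6782 ft³/s, so channel A carries more.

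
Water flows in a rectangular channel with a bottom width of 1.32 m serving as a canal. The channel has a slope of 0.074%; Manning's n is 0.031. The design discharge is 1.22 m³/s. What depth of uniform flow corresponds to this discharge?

Manning's equation rearranged: A R^(2/3) = nQ / (1·√S) = 0.031 × 1.22 / (√0.00074) = 1.39.
Try y = 1.88 m: A R^(2/3) = 1.539 — over.
Try y = 1.31 m: A R^(2/3) = 0.9986 — short.
Try y = 1.72 m: A R^(2/3) = 1.386 — close enough.

y_n = 1.72 m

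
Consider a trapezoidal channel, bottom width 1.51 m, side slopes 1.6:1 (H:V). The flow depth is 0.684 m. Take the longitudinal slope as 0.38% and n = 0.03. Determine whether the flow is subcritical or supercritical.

subcritical

With bottom width b = 1.51 m and side slope z = 1.6: A = (b + zy)y = (1.51 + 1.6×0.684)×0.684 = 1.781 m²; P = b + 2y√(1+z²) = 1.51 + 2×0.684×1.887 = 4.091 m.
Hydraulic radius R = A/P = 1.781/4.091 = 0.4354 m.
V = (1/n) R^(2/3) √S = (1/0.03) × 0.4354^(2/3) × √0.0038 = 1.18 m/s. Hydraulic depth D_h = A/T = 1.781/3.699 = 0.4816 m.
Froude number Fr = V/√(g·D_h) = 1.18/√(9.81×0.4816) = 0.543, which is less than 1, so the flow is subcritical.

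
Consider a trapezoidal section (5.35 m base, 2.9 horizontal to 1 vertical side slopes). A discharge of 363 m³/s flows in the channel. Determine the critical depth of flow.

At critical depth, Q² T / (g A³) = 1, i.e. A³/T = Q²/g = 363²/9.81 = 13430.
At y = 3.72 m: A³/T = 8035 — low.
At y = 4.84 m: A³/T = 24720 — high.
At y = 4.2 m: A³/T = 13430 — close enough.

y_c = 4.2 m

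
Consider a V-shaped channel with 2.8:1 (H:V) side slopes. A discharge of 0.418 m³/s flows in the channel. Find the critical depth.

At critical depth, Q² T / (g A³) = 1, i.e. A³/T = Q²/g = 0.418²/9.81 = 0.01781.
Try y = 0.399 m: A³/T = 0.03964 — over.
Try y = 0.295 m: A³/T = 0.008758 — short.
Try y = 0.34 m: A³/T = 0.01781 — ≈ 0.01781.

y_c = 0.34 m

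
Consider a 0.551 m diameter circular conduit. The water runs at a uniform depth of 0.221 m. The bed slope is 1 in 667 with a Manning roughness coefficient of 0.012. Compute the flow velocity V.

For a circular section of diameter D = 0.551 m at depth y = 0.221 m, the central angle is θ = 2 arccos(1 − 2y/D) = 2.743 rad. Then A = (D²/8)(θ − sin θ) = 0.08939 m² and P = Dθ/2 = 0.7558 m.
Hydraulic radius R = A/P = 0.08939/0.7558 = 0.1183 m.
From Manning's equation, V = (1/n) R^(2/3) S^(1/2) = (1/0.012) × 0.1183^(2/3) × 0.001499^(1/2) = 0.777 m/s.

V = 0.777 m/s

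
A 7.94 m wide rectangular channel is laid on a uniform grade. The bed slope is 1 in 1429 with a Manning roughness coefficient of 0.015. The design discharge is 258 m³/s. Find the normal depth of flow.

Manning's equation rearranged: A R^(2/3) = nQ / (1·√S) = 0.015 × 258 / (√0.0006998) = 146.3.
Try y = 11.1 m: A R^(2/3) = 180.2 — too large.
Try y = 8.21 m: A R^(2/3) = 125.6 — too small.
Try y = 9.31 m: A R^(2/3) = 146.3 — close enough.

y_n = 9.31 m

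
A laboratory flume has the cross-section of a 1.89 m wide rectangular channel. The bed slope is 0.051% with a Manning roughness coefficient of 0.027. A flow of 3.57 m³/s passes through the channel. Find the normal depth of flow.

Manning's equation rearranged: A R^(2/3) = nQ / (1·√S) = 0.027 × 3.57 / (√0.00051) = 4.268.
At y = 2.15 m: A R^(2/3) = 3.069 — too small.
At y = 3.42 m: A R^(2/3) = 5.29 — too large.
At y = 2.84 m: A R^(2/3) = 4.268 — close enough.

y_n = 2.84 m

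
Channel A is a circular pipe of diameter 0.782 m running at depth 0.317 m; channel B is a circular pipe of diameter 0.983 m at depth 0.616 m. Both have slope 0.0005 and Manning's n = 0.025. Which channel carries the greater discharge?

Channel A: For a circular section of diameter D = 0.782 m at depth y = 0.317 m, the central angle is θ = 2 arccos(1 − 2y/D) = 2.761 rad. Then A = (D²/8)(θ − sin θ) = 0.1826 m² and P = Dθ/2 = 1.079 m. Hydraulic radius R = A/P = 0.1826/1.079 = 0.1692 m. Q_A = (1/0.025)·0.1826·0.1692^(2/3)·√0.0005 = 0.04997 m³/s.
Channel B: For a circular section of diameter D = 0.983 m at depth y = 0.616 m, the central angle is θ = 2 arccos(1 − 2y/D) = 3.654 rad. Then A = (D²/8)(θ − sin θ) = 0.5005 m² and P = Dθ/2 = 1.796 m. Hydraulic radius R = A/P = 0.5005/1.796 = 0.2787 m. Q_B = (1/0.025)·0.5005·0.2787^(2/3)·√0.0005 = 0.191 m³/s.
Q_A = 0.04997 m³/s vs Q_B = 0.191 m³/s, so channel B carries more.

channel B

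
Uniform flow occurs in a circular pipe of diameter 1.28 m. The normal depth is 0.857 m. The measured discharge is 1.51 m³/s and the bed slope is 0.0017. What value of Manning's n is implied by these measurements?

For a circular section of diameter D = 1.28 m at depth y = 0.857 m, the central angle is θ = 2 arccos(1 − 2y/D) = 3.833 rad. Then A = (D²/8)(θ − sin θ) = 0.9157 m² and P = Dθ/2 = 2.453 m.
Hydraulic radius R = A/P = 0.9157/2.453 = 0.3733 m.
Rearranging Manning's equation: n = (1/Q) A R^(2/3) S^(1/2) = (1/1.51) × 0.9157 × 0.3733^(2/3) × √0.0017 = 0.013.

n = 0.013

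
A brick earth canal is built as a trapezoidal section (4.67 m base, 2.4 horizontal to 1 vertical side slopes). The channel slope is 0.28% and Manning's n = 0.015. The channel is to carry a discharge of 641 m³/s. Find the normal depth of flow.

Manning's equation rearranged: A R^(2/3) = nQ / (1·√S) = 0.015 × 641 / (√0.0028) = 181.7.
At y = 4.19 m: A R^(2/3) = 108.5 — low.
At y = 6.72 m: A R^(2/3) = 323.9 — high.
At y = 5.25 m: A R^(2/3) = 181.7 — ≈ 181.7.

y_n = 5.25 m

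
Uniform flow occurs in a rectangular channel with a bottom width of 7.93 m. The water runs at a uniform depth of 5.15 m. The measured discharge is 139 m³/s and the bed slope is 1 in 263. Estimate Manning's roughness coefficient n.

n = 0.031

Flow area A = b·y = 7.93 × 5.15 = 40.84 m². Wetted perimeter P = b + 2y = 7.93 + 2×5.15 = 18.23 m.
Hydraulic radius R = A/P = 40.84/18.23 = 2.24 m.
Rearranging Manning's equation: n = (1/Q) A R^(2/3) S^(1/2) = (1/139) × 40.84 × 2.24^(2/3) × √0.003802 = 0.031.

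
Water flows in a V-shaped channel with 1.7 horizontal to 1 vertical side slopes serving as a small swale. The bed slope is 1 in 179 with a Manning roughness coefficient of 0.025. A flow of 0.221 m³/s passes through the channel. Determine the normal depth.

y_n = 0.381 m

Manning's equation rearranged: A R^(2/3) = nQ / (1·√S) = 0.025 × 0.221 / (√0.005587) = 0.07392.
At y = 0.283 m: A R^(2/3) = 0.03348 — too small.
At y = 0.448 m: A R^(2/3) = 0.114 — too large.
At y = 0.381 m: A R^(2/3) = 0.074 — close enough.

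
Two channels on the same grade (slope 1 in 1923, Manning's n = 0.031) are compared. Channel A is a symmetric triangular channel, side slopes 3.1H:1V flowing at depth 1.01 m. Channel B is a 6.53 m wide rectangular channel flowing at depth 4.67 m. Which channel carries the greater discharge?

Channel A: For a triangular section with side slope z = 3.1: A = zy² = 3.1×1.01² = 3.162 m²; P = 2y√(1+z²) = 2×1.01×3.257 = 6.58 m. Hydraulic radius R = A/P = 3.162/6.58 = 0.4806 m. Q_A = (1/0.031)·3.162·0.4806^(2/3)·√0.00052 = 1.427 m³/s.
Channel B: Flow area A = b·y = 6.53 × 4.67 = 30.5 m². Wetted perimeter P = b + 2y = 6.53 + 2×4.67 = 15.87 m. Hydraulic radius R = A/P = 30.5/15.87 = 1.922 m. Q_B = (1/0.031)·30.5·1.922^(2/3)·√0.00052 = 34.67 m³/s.
Q_A = 1.427 m³/s vs Q_B = 34.67 m³/s, so channel B carries more.

channel B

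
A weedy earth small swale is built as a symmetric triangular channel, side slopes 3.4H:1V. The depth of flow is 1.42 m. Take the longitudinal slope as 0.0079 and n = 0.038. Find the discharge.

For a triangular section with side slope z = 3.4: A = zy² = 3.4×1.42² = 6.856 m²; P = 2y√(1+z²) = 2×1.42×3.544 = 10.06 m.
Hydraulic radius R = A/P = 6.856/10.06 = 0.6811 m.
Manning's equation: Q = (1/n) A R^(2/3) S^(1/2) = (1/0.038) × 6.856 × 0.6811^(2/3) × 0.0079^(1/2) = 12.4 m³/s.

Q = 12.4 m³/s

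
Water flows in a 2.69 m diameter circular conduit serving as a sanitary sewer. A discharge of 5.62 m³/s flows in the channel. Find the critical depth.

At critical depth, Q² T / (g A³) = 1, i.e. A³/T = Q²/g = 5.62²/9.81 = 3.22.
Trying y = 1.13 m: A³/T = 4.38 — over.
Trying y = 0.856 m: A³/T = 1.503 — short.
Trying y = 1.04 m: A³/T = 3.185 — close enough.

y_c = 1.04 m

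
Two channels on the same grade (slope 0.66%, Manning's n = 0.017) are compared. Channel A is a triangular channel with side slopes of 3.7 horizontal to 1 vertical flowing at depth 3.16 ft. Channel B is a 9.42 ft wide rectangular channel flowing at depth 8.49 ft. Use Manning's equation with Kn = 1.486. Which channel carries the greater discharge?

channel B

Channel A: For a triangular section with side slope z = 3.7: A = zy² = 3.7×3.16² = 36.95 ft²; P = 2y√(1+z²) = 2×3.16×3.833 = 24.22 ft. Hydraulic radius R = A/P = 36.95/24.22 = 1.525 ft. Q_A = (1.486/0.017)·36.95·1.525^(2/3)·√0.0066 = 347.7 ft³/s.
Channel B: Flow area A = b·y = 9.42 × 8.49 = 79.98 ft². Wetted perimeter P = b + 2y = 9.42 + 2×8.49 = 26.4 ft. Hydraulic radius R = A/P = 79.98/26.4 = 3.029 ft. Q_B = (1.486/0.017)·79.98·3.029^(2/3)·√0.0066 = 1189 ft³/s.
Q_A = 347.7 ft³/s vs Q_B = 1189 ft³/s, so channel B carries more.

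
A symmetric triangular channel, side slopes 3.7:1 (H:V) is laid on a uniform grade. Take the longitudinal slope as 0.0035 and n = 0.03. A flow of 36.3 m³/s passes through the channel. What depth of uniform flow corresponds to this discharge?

y_n = 2.19 m

Manning's equation rearranged: A R^(2/3) = nQ / (1·√S) = 0.03 × 36.3 / (√0.0035) = 18.41.
Trying y = 2.45 m: A R^(2/3) = 24.84 — high.
Trying y = 1.82 m: A R^(2/3) = 11.24 — low.
Trying y = 2.19 m: A R^(2/3) = 18.41 — ≈ 18.41.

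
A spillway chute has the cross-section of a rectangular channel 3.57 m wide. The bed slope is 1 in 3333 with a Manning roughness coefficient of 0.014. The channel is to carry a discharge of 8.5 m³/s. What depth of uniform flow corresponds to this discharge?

Manning's equation rearranged: A R^(2/3) = nQ / (1·√S) = 0.014 × 8.5 / (√0.0003) = 6.87.
At y = 2.24 m: A R^(2/3) = 7.962 — over.
At y = 2 m: A R^(2/3) = 6.867 — matches.

y_n = 2 m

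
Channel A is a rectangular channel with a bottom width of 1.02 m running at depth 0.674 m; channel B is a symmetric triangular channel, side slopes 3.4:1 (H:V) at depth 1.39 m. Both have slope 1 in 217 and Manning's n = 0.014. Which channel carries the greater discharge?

Channel A: Flow area A = b·y = 1.02 × 0.674 = 0.6875 m². Wetted perimeter P = b + 2y = 1.02 + 2×0.674 = 2.368 m. Hydraulic radius R = A/P = 0.6875/2.368 = 0.2903 m. Q_A = (1/0.014)·0.6875·0.2903^(2/3)·√0.004608 = 1.462 m³/s.
Channel B: For a triangular section with side slope z = 3.4: A = zy² = 3.4×1.39² = 6.569 m²; P = 2y√(1+z²) = 2×1.39×3.544 = 9.852 m. Hydraulic radius R = A/P = 6.569/9.852 = 0.6668 m. Q_B = (1/0.014)·6.569·0.6668^(2/3)·√0.004608 = 24.31 m³/s.
Q_A = 1.462 m³/s vs Q_B = 24.31 m³/s, so channel B carries more.

channel B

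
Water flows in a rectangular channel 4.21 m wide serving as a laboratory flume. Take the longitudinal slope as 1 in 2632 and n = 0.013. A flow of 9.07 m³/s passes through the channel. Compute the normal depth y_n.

y_n = 1.55 m

Manning's equation rearranged: A R^(2/3) = nQ / (1·√S) = 0.013 × 9.07 / (√0.0003799) = 6.049.
At y = 1.11 m: A R^(2/3) = 3.777 — low.
At y = 1.7 m: A R^(2/3) = 6.87 — high.
At y = 1.55 m: A R^(2/3) = 6.05 — matches.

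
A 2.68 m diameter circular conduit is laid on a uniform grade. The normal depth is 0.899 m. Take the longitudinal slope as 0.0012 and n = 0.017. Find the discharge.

Q = 2.14 m³/s

For a circular section of diameter D = 2.68 m at depth y = 0.899 m, the central angle is θ = 2 arccos(1 − 2y/D) = 2.471 rad. Then A = (D²/8)(θ − sin θ) = 1.66 m² and P = Dθ/2 = 3.311 m.
Hydraulic radius R = A/P = 1.66/3.311 = 0.5015 m.
Manning's equation: Q = (1/n) A R^(2/3) S^(1/2) = (1/0.017) × 1.66 × 0.5015^(2/3) × 0.0012^(1/2) = 2.14 m³/s.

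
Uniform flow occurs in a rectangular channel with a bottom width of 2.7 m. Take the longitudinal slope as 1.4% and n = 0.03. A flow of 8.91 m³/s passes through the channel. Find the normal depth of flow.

y_n = 1.15 m

Manning's equation rearranged: A R^(2/3) = nQ / (1·√S) = 0.03 × 8.91 / (√0.014) = 2.259.
Trying y = 1.37 m: A R^(2/3) = 2.86 — high.
Trying y = 1.15 m: A R^(2/3) = 2.26 — matches.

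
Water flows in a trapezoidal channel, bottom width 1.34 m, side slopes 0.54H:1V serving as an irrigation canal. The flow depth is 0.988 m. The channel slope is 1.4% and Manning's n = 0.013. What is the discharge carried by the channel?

Q = 10.8 m³/s

With bottom width b = 1.34 m and side slope z = 0.54: A = (b + zy)y = (1.34 + 0.54×0.988)×0.988 = 1.851 m²; P = b + 2y√(1+z²) = 1.34 + 2×0.988×1.136 = 3.586 m.
Hydraulic radius R = A/P = 1.851/3.586 = 0.5162 m.
Manning's equation: Q = (1/n) A R^(2/3) S^(1/2) = (1/0.013) × 1.851 × 0.5162^(2/3) × 0.014^(1/2) = 10.8 m³/s.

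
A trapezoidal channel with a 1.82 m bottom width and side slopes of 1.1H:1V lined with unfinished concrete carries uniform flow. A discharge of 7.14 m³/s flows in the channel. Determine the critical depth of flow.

At critical depth, Q² T / (g A³) = 1, i.e. A³/T = Q²/g = 7.14²/9.81 = 5.197.
Try y = 1.17 m: A³/T = 10.93 — over.
Try y = 0.952 m: A³/T = 5.195 — close enough.

y_c = 0.952 m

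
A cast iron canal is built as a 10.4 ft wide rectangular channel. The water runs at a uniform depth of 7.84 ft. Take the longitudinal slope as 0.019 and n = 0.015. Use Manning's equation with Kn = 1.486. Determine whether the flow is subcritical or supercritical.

supercritical

Flow area A = b·y = 10.4 × 7.84 = 81.54 ft². Wetted perimeter P = b + 2y = 10.4 + 2×7.84 = 26.08 ft.
Hydraulic radius R = A/P = 81.54/26.08 = 3.126 ft.
V = (1.486/n) R^(2/3) √S = (1.486/0.015) × 3.126^(2/3) × √0.019 = 29.2 ft/s. Hydraulic depth D_h = A/T = 81.54/10.4 = 7.84 ft.
Froude number Fr = V/√(g·D_h) = 29.2/√(32.2×7.84) = 1.84, which is greater than 1, so the flow is supercritical.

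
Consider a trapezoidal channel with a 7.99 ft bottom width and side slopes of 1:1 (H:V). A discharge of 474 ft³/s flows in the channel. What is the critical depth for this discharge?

y_c = 4.01 ft

At critical depth, Q² T / (g A³) = 1, i.e. A³/T = Q²/g = 474²/32.2 = 6978.
Try y = 2.89 ft: A³/T = 2258 — too small.
Try y = 5.07 ft: A³/T = 16010 — too large.
Try y = 4.01 ft: A³/T = 6960 — close enough.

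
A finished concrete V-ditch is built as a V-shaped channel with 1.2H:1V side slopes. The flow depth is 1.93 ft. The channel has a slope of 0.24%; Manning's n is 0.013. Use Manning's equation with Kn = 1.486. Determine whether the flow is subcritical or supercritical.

For a triangular section with side slope z = 1.2: A = zy² = 1.2×1.93² = 4.47 ft²; P = 2y√(1+z²) = 2×1.93×1.562 = 6.03 ft.
Hydraulic radius R = A/P = 4.47/6.03 = 0.7413 ft.
V = (1.486/n) R^(2/3) √S = (1.486/0.013) × 0.7413^(2/3) × √0.0024 = 4.587 ft/s. Hydraulic depth D_h = A/T = 4.47/4.632 = 0.965 ft.
Froude number Fr = V/√(g·D_h) = 4.587/√(32.2×0.965) = 0.823, which is less than 1, so the flow is subcritical.

subcritical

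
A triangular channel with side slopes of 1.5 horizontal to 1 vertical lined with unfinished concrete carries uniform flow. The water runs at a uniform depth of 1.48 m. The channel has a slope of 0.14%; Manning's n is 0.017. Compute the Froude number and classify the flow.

subcritical

For a triangular section with side slope z = 1.5: A = zy² = 1.5×1.48² = 3.286 m²; P = 2y√(1+z²) = 2×1.48×1.803 = 5.336 m.
Hydraulic radius R = A/P = 3.286/5.336 = 0.6157 m.
V = (1/n) R^(2/3) √S = (1/0.017) × 0.6157^(2/3) × √0.0014 = 1.593 m/s. Hydraulic depth D_h = A/T = 3.286/4.44 = 0.74 m.
Froude number Fr = V/√(g·D_h) = 1.593/√(9.81×0.74) = 0.591, which is less than 1, so the flow is subcritical.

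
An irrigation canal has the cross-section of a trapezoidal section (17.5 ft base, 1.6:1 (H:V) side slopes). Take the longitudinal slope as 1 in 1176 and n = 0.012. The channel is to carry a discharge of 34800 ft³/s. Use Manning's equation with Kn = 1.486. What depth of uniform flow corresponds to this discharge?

y_n = 27.3 ft

Manning's equation rearranged: A R^(2/3) = nQ / (1.486·√S) = 0.012 × 34800 / (1.486 × √0.0008503) = 9637.
At y = 34 ft: A R^(2/3) = 16010 — high.
At y = 22.3 ft: A R^(2/3) = 6100 — low.
At y = 27.3 ft: A R^(2/3) = 9636 — close enough.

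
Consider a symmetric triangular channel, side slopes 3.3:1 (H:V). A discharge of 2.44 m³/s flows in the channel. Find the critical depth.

At critical depth, Q² T / (g A³) = 1, i.e. A³/T = Q²/g = 2.44²/9.81 = 0.6069.
Trying y = 0.816 m: A³/T = 1.97 — too large.
Trying y = 0.523 m: A³/T = 0.2131 — too small.
Trying y = 0.645 m: A³/T = 0.6079 — close enough.

y_c = 0.645 m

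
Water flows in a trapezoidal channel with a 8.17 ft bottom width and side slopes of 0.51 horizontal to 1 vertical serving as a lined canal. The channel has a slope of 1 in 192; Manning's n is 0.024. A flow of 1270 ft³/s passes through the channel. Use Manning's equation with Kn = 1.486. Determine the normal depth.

y_n = 8.87 ft

Manning's equation rearranged: A R^(2/3) = nQ / (1.486·√S) = 0.024 × 1270 / (1.486 × √0.005208) = 284.2.
At y = 10.9 ft: A R^(2/3) = 413 — over.
At y = 6.9 ft: A R^(2/3) = 182.7 — short.
At y = 8.87 ft: A R^(2/3) = 284.2 — matches.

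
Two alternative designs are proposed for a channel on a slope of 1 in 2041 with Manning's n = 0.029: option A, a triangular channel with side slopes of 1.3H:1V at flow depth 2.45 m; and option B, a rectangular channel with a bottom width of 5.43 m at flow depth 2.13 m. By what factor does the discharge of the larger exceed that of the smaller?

1.7

Channel A: For a triangular section with side slope z = 1.3: A = zy² = 1.3×2.45² = 7.803 m²; P = 2y√(1+z²) = 2×2.45×1.64 = 8.037 m. Hydraulic radius R = A/P = 7.803/8.037 = 0.971 m. Q_A = (1/0.029)·7.803·0.971^(2/3)·√0.00049 = 5.84 m³/s.
Channel B: Flow area A = b·y = 5.43 × 2.13 = 11.57 m². Wetted perimeter P = b + 2y = 5.43 + 2×2.13 = 9.69 m. Hydraulic radius R = A/P = 11.57/9.69 = 1.194 m. Q_B = (1/0.029)·11.57·1.194^(2/3)·√0.00049 = 9.933 m³/s.
The larger discharge is 9.933 m³/s and the smaller is 5.84 m³/s; the ratio is 1.7.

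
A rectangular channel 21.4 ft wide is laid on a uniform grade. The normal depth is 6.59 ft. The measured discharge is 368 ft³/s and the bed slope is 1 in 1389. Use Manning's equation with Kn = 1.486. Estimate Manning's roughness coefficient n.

n = 0.039

Flow area A = b·y = 21.4 × 6.59 = 141 ft². Wetted perimeter P = b + 2y = 21.4 + 2×6.59 = 34.58 ft.
Hydraulic radius R = A/P = 141/34.58 = 4.078 ft.
Rearranging Manning's equation: n = (1.486/Q) A R^(2/3) S^(1/2) = (1.486/368) × 141 × 4.078^(2/3) × √0.0007199 = 0.039.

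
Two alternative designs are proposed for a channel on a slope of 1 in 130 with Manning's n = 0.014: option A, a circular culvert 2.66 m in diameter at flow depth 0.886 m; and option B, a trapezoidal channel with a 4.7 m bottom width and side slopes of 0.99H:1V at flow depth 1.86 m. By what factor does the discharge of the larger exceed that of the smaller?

13.7

Channel A: For a circular section of diameter D = 2.66 m at depth y = 0.886 m, the central angle is θ = 2 arccos(1 − 2y/D) = 2.461 rad. Then A = (D²/8)(θ − sin θ) = 1.62 m² and P = Dθ/2 = 3.273 m. Hydraulic radius R = A/P = 1.62/3.273 = 0.4949 m. Q_A = (1/0.014)·1.62·0.4949^(2/3)·√0.007692 = 6.349 m³/s.
Channel B: With bottom width b = 4.7 m and side slope z = 0.99: A = (b + zy)y = (4.7 + 0.99×1.86)×1.86 = 12.17 m²; P = b + 2y√(1+z²) = 4.7 + 2×1.86×1.407 = 9.935 m. Hydraulic radius R = A/P = 12.17/9.935 = 1.225 m. Q_B = (1/0.014)·12.17·1.225^(2/3)·√0.007692 = 87.25 m³/s.
The larger discharge is 87.25 m³/s and the smaller is 6.349 m³/s; the ratio is 13.7.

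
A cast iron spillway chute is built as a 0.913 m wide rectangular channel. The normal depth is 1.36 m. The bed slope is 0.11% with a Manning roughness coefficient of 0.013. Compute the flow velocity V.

V = 1.25 m/s

Flow area A = b·y = 0.913 × 1.36 = 1.242 m². Wetted perimeter P = b + 2y = 0.913 + 2×1.36 = 3.633 m.
Hydraulic radius R = A/P = 1.242/3.633 = 0.3418 m.
From Manning's equation, V = (1/n) R^(2/3) S^(1/2) = (1/0.013) × 0.3418^(2/3) × 0.0011^(1/2) = 1.25 m/s.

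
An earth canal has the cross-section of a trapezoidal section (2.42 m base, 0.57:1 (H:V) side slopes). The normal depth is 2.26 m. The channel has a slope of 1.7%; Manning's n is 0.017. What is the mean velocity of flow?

V = 8.17 m/s

With bottom width b = 2.42 m and side slope z = 0.57: A = (b + zy)y = (2.42 + 0.57×2.26)×2.26 = 8.381 m²; P = b + 2y√(1+z²) = 2.42 + 2×2.26×1.151 = 7.623 m.
Hydraulic radius R = A/P = 8.381/7.623 = 1.099 m.
From Manning's equation, V = (1/n) R^(2/3) S^(1/2) = (1/0.017) × 1.099^(2/3) × 0.017^(1/2) = 8.17 m/s.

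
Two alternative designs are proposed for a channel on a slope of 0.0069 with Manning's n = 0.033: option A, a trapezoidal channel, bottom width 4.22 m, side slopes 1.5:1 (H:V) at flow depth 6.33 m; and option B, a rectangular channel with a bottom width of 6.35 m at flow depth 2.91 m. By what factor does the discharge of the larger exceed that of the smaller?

Channel A: With bottom width b = 4.22 m and side slope z = 1.5: A = (b + zy)y = (4.22 + 1.5×6.33)×6.33 = 86.82 m²; P = b + 2y√(1+z²) = 4.22 + 2×6.33×1.803 = 27.04 m. Hydraulic radius R = A/P = 86.82/27.04 = 3.21 m. Q_A = (1/0.033)·86.82·3.21^(2/3)·√0.0069 = 475.6 m³/s.
Channel B: Flow area A = b·y = 6.35 × 2.91 = 18.48 m². Wetted perimeter P = b + 2y = 6.35 + 2×2.91 = 12.17 m. Hydraulic radius R = A/P = 18.48/12.17 = 1.518 m. Q_B = (1/0.033)·18.48·1.518^(2/3)·√0.0069 = 61.45 m³/s.
The larger discharge is 475.6 m³/s and the smaller is 61.45 m³/s; the ratio is 7.74.

7.74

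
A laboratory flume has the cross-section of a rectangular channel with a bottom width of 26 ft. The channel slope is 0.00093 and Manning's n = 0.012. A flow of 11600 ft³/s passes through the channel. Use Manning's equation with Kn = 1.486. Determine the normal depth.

y_n = 27.6 ft

Manning's equation rearranged: A R^(2/3) = nQ / (1.486·√S) = 0.012 × 11600 / (1.486 × √0.00093) = 3072.
At y = 33.1 ft: A R^(2/3) = 3815 — too large.
At y = 27.6 ft: A R^(2/3) = 3067 — ≈ 3072.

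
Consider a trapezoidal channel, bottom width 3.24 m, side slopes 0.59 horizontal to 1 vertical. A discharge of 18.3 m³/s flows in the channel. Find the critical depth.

At critical depth, Q² T / (g A³) = 1, i.e. A³/T = Q²/g = 18.3²/9.81 = 34.14.
Try y = 1.68 m: A³/T = 68.78 — too large.
Try y = 0.995 m: A³/T = 12.51 — too small.
Try y = 1.36 m: A³/T = 34.3 — close enough.

y_c = 1.36 m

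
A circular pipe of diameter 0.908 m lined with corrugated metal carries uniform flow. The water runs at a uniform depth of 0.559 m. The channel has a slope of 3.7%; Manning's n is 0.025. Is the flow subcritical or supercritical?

supercritical

For a circular section of diameter D = 0.908 m at depth y = 0.559 m, the central angle is θ = 2 arccos(1 − 2y/D) = 3.608 rad. Then A = (D²/8)(θ − sin θ) = 0.4182 m² and P = Dθ/2 = 1.638 m.
Hydraulic radius R = A/P = 0.4182/1.638 = 0.2553 m.
V = (1/n) R^(2/3) √S = (1/0.025) × 0.2553^(2/3) × √0.037 = 3.097 m/s. Hydraulic depth D_h = A/T = 0.4182/0.8834 = 0.4735 m.
Froude number Fr = V/√(g·D_h) = 3.097/√(9.81×0.4735) = 1.44, which is greater than 1, so the flow is supercritical.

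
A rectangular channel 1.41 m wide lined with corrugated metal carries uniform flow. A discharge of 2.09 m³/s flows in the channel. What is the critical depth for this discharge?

For a rectangular channel, critical depth y_c = (q²/g)^(1/3) where q = Q/b = 2.09/1.41 = 1.482 m²/s.
So y_c = (1.482²/9.81)^(1/3) = 0.607 m.

y_c = 0.607 m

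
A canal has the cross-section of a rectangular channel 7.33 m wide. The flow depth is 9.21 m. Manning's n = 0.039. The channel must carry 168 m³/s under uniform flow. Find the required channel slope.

S = 0.00261

Flow area A = b·y = 7.33 × 9.21 = 67.51 m². Wetted perimeter P = b + 2y = 7.33 + 2×9.21 = 25.75 m.
Hydraulic radius R = A/P = 67.51/25.75 = 2.622 m.
From Manning's equation, S = [nQ / (1 A R^(2/3))]² = [0.039 × 168 / (1 × 67.51 × 2.622^(2/3))]² = 0.00261.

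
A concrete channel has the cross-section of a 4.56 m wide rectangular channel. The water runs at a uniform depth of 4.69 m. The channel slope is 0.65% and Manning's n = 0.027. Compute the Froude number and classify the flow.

subcritical

Flow area A = b·y = 4.56 × 4.69 = 21.39 m². Wetted perimeter P = b + 2y = 4.56 + 2×4.69 = 13.94 m.
Hydraulic radius R = A/P = 21.39/13.94 = 1.534 m.
V = (1/n) R^(2/3) √S = (1/0.027) × 1.534^(2/3) × √0.0065 = 3.972 m/s. Hydraulic depth D_h = A/T = 21.39/4.56 = 4.69 m.
Froude number Fr = V/√(g·D_h) = 3.972/√(9.81×4.69) = 0.586, which is less than 1, so the flow is subcritical.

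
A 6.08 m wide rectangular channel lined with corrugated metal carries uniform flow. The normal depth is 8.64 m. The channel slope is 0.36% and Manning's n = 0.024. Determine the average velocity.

V = 4.29 m/s

Flow area A = b·y = 6.08 × 8.64 = 52.53 m². Wetted perimeter P = b + 2y = 6.08 + 2×8.64 = 23.36 m.
Hydraulic radius R = A/P = 52.53/23.36 = 2.249 m.
From Manning's equation, V = (1/n) R^(2/3) S^(1/2) = (1/0.024) × 2.249^(2/3) × 0.0036^(1/2) = 4.29 m/s.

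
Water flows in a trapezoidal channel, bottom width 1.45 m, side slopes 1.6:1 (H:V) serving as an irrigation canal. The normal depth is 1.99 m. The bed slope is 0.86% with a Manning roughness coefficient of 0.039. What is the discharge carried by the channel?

With bottom width b = 1.45 m and side slope z = 1.6: A = (b + zy)y = (1.45 + 1.6×1.99)×1.99 = 9.222 m²; P = b + 2y√(1+z²) = 1.45 + 2×1.99×1.887 = 8.959 m.
Hydraulic radius R = A/P = 9.222/8.959 = 1.029 m.
Manning's equation: Q = (1/n) A R^(2/3) S^(1/2) = (1/0.039) × 9.222 × 1.029^(2/3) × 0.0086^(1/2) = 22.4 m³/s.

Q = 22.4 m³/s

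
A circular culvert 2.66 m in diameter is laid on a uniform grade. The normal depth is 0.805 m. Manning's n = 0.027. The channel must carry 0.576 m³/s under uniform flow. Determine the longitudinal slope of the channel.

S = 0.00034

For a circular section of diameter D = 2.66 m at depth y = 0.805 m, the central angle is θ = 2 arccos(1 − 2y/D) = 2.33 rad. Then A = (D²/8)(θ − sin θ) = 1.419 m² and P = Dθ/2 = 3.099 m.
Hydraulic radius R = A/P = 1.419/3.099 = 0.458 m.
From Manning's equation, S = [nQ / (1 A R^(2/3))]² = [0.027 × 0.576 / (1 × 1.419 × 0.458^(2/3))]² = 0.00034.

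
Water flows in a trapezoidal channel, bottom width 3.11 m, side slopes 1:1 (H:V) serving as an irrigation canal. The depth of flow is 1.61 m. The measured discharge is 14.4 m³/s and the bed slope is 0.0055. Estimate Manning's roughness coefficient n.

n = 0.0389

With bottom width b = 3.11 m and side slope z = 1: A = (b + zy)y = (3.11 + 1×1.61)×1.61 = 7.599 m²; P = b + 2y√(1+z²) = 3.11 + 2×1.61×1.414 = 7.664 m.
Hydraulic radius R = A/P = 7.599/7.664 = 0.9916 m.
Rearranging Manning's equation: n = (1/Q) A R^(2/3) S^(1/2) = (1/14.4) × 7.599 × 0.9916^(2/3) × √0.0055 = 0.0389.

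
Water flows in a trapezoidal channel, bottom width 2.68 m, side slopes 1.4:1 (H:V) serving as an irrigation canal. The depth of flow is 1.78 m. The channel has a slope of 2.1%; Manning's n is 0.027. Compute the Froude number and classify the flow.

With bottom width b = 2.68 m and side slope z = 1.4: A = (b + zy)y = (2.68 + 1.4×1.78)×1.78 = 9.206 m²; P = b + 2y√(1+z²) = 2.68 + 2×1.78×1.72 = 8.805 m.
Hydraulic radius R = A/P = 9.206/8.805 = 1.046 m.
V = (1/n) R^(2/3) √S = (1/0.027) × 1.046^(2/3) × √0.021 = 5.529 m/s. Hydraulic depth D_h = A/T = 9.206/7.664 = 1.201 m.
Froude number Fr = V/√(g·D_h) = 5.529/√(9.81×1.201) = 1.61, which is greater than 1, so the flow is supercritical.

supercritical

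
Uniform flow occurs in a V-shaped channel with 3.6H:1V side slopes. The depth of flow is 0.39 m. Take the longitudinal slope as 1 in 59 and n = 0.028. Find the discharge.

Q = 0.835 m³/s

For a triangular section with side slope z = 3.6: A = zy² = 3.6×0.39² = 0.5476 m²; P = 2y√(1+z²) = 2×0.39×3.736 = 2.914 m.
Hydraulic radius R = A/P = 0.5476/2.914 = 0.1879 m.
Manning's equation: Q = (1/n) A R^(2/3) S^(1/2) = (1/0.028) × 0.5476 × 0.1879^(2/3) × 0.01695^(1/2) = 0.835 m³/s.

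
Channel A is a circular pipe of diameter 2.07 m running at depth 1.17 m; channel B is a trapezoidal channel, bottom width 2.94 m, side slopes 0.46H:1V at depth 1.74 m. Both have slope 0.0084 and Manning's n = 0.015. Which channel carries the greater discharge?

channel B

Channel A: For a circular section of diameter D = 2.07 m at depth y = 1.17 m, the central angle is θ = 2 arccos(1 − 2y/D) = 3.403 rad. Then A = (D²/8)(θ − sin θ) = 1.961 m² and P = Dθ/2 = 3.522 m. Hydraulic radius R = A/P = 1.961/3.522 = 0.5568 m. Q_A = (1/0.015)·1.961·0.5568^(2/3)·√0.0084 = 8.111 m³/s.
Channel B: With bottom width b = 2.94 m and side slope z = 0.46: A = (b + zy)y = (2.94 + 0.46×1.74)×1.74 = 6.508 m²; P = b + 2y√(1+z²) = 2.94 + 2×1.74×1.101 = 6.771 m. Hydraulic radius R = A/P = 6.508/6.771 = 0.9613 m. Q_B = (1/0.015)·6.508·0.9613^(2/3)·√0.0084 = 38.73 m³/s.
Q_A = 8.111 m³/s vs Q_B = 38.73 m³/s, so channel B carries more.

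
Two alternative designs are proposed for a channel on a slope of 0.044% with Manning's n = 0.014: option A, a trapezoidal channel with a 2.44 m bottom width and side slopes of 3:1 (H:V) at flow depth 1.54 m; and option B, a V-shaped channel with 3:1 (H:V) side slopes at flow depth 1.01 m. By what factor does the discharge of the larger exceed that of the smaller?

5.38

Channel A: With bottom width b = 2.44 m and side slope z = 3: A = (b + zy)y = (2.44 + 3×1.54)×1.54 = 10.87 m²; P = b + 2y√(1+z²) = 2.44 + 2×1.54×3.162 = 12.18 m. Hydraulic radius R = A/P = 10.87/12.18 = 0.8927 m. Q_A = (1/0.014)·10.87·0.8927^(2/3)·√0.00044 = 15.1 m³/s.
Channel B: For a triangular section with side slope z = 3: A = zy² = 3×1.01² = 3.06 m²; P = 2y√(1+z²) = 2×1.01×3.162 = 6.388 m. Hydraulic radius R = A/P = 3.06/6.388 = 0.4791 m. Q_B = (1/0.014)·3.06·0.4791^(2/3)·√0.00044 = 2.807 m³/s.
The larger discharge is 15.1 m³/s and the smaller is 2.807 m³/s; the ratio is 5.38.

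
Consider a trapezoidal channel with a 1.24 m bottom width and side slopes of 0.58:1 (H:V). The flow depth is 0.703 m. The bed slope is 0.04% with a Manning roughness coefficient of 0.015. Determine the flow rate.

With bottom width b = 1.24 m and side slope z = 0.58: A = (b + zy)y = (1.24 + 0.58×0.703)×0.703 = 1.158 m²; P = b + 2y√(1+z²) = 1.24 + 2×0.703×1.156 = 2.865 m.
Hydraulic radius R = A/P = 1.158/2.865 = 0.4043 m.
Manning's equation: Q = (1/n) A R^(2/3) S^(1/2) = (1/0.015) × 1.158 × 0.4043^(2/3) × 0.0004^(1/2) = 0.844 m³/s.

Q = 0.844 m³/s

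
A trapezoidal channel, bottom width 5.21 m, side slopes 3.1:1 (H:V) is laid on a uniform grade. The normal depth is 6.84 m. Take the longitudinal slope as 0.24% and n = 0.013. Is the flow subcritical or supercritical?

With bottom width b = 5.21 m and side slope z = 3.1: A = (b + zy)y = (5.21 + 3.1×6.84)×6.84 = 180.7 m²; P = b + 2y√(1+z²) = 5.21 + 2×6.84×3.257 = 49.77 m.
Hydraulic radius R = A/P = 180.7/49.77 = 3.63 m.
V = (1/n) R^(2/3) √S = (1/0.013) × 3.63^(2/3) × √0.0024 = 8.901 m/s. Hydraulic depth D_h = A/T = 180.7/47.62 = 3.794 m.
Froude number Fr = V/√(g·D_h) = 8.901/√(9.81×3.794) = 1.46, which is greater than 1, so the flow is supercritical.

supercritical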